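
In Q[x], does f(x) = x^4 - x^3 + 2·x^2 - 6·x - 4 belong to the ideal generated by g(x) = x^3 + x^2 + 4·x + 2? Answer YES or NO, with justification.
YES

In Q[x] the ideal (g) consists of all multiples of g, so f ∈ (g) iff g | f, i.e. iff the remainder of f on division by g is 0. Divide f by g (g is monic, so eliminate the leading term of the running remainder at each step):
  leading term x^4: subtract (x)·g(x) = x^4 + x^3 + 4·x^2 + 2·x, leaving -2·x^3 - 2·x^2 - 8·x - 4
  leading term -2·x^3: subtract (-2)·g(x) = -2·x^3 - 2·x^2 - 8·x - 4, leaving 0
The remainder is 0, so f(x) = g(x) · h(x) with h(x) = x - 2. Hence g | f, i.e. f ∈ (g).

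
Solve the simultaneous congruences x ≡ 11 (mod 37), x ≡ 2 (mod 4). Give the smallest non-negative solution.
x ≡ 122 (mod 148); the representative in [0, 148) is 122

The moduli 37, 4 are pairwise coprime, so by the CRT there is a unique solution mod 37·4 = 148.
Solve by successive substitution. Start with x ≡ 11 (mod 37).
  Combine with x ≡ 2 (mod 4): write x = 11 + 37·t and require 11 + 37·t ≡ 2 (mod 4), i.e. 37·t ≡ 2 − 11 ≡ 3 (mod 4). Since 37^(−1) ≡ 1 (mod 4) (37 ≡ 1 (mod 4)), t ≡ 1·3 ≡ 3 (mod 4). So x ≡ 11 + 37·3 = 122 (mod 148).
Unique solution in [0, 148): x = 122.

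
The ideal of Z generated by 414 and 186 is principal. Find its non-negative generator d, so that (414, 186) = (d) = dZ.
(414, 186) = (6); d = 6

In the PID Z, (a, b) is generated by gcd(a, b). Compute gcd(414, 186) with the extended Euclidean algorithm, tracking rows (r, s, t) with s·414 + t·186 = r:
  row A: (414, 1, 0)   [1·414 + 0·186 = 414]
  row B: (186, 0, 1)   [0·414 + 1·186 = 186]
  414 = 2·186 + 42   → row C = row A − 2·row B = (42, 1, −2)   [check: 1·414 − 2·186 = 42]
  186 = 4·42 + 18   → row D = row B − 4·row C = (18, −4, 9)   [check: −4·414 + 9·186 = 18]
  42 = 2·18 + 6   → row E = row C − 2·row D = (6, 9, −20)   [check: 9·414 − 20·186 = 6]
  18 = 3·6 + 0   → remainder 0, stop. gcd = 6 (last nonzero row E).
So gcd(414, 186) = 6, with Bézout identity 9·414 − 20·186 = 6. Containment (⊇): the Bézout identity exhibits 6 as an element of (414, 186), giving (6) ⊆ (414, 186). Containment (⊆): since 6 | 414 and 6 | 186 (414 = 6·69, 186 = 6·31), every Z-linear combination of 414 and 186 is divisible by 6, so (414, 186) ⊆ (6). Therefore (414, 186) = (6), d = 6.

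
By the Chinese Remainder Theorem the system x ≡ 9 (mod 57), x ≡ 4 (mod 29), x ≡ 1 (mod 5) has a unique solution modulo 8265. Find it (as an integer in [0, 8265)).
x ≡ 6906 (mod 8265); the representative in [0, 8265) is 6906

The moduli 57, 29, 5 are pairwise coprime, so by the CRT there is a unique solution mod 57·29·5 = 8265.
Solve by successive substitution. Start with x ≡ 9 (mod 57).
  Combine with x ≡ 4 (mod 29): write x = 9 + 57·t and require 9 + 57·t ≡ 4 (mod 29), i.e. 57·t ≡ 4 − 9 ≡ 24 (mod 29). Since 57^(−1) ≡ 28 (mod 29) (57 ≡ 28 (mod 29)), t ≡ 28·24 ≡ 5 (mod 29). So x ≡ 9 + 57·5 = 294 (mod 1653).
  Combine with x ≡ 1 (mod 5): write x = 294 + 1653·t and require 294 + 1653·t ≡ 1 (mod 5), i.e. 1653·t ≡ 1 − 294 ≡ 2 (mod 5). Since 1653^(−1) ≡ 2 (mod 5) (1653 ≡ 3 (mod 5)), t ≡ 2·2 ≡ 4 (mod 5). So x ≡ 294 + 1653·4 = 6906 (mod 8265).
Unique solution in [0, 8265): x = 6906.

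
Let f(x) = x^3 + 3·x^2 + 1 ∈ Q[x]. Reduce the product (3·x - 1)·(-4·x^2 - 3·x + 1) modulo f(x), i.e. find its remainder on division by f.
First multiply in Q[x] without reducing: a · b = -12·x^3 - 5·x^2 + 6·x - 1. Now divide by f(x) = x^3 + 3·x^2 + 1, eliminating the leading term at each step:
  leading term -12·x^3: subtract (-12)·f(x) = -12·x^3 - 36·x^2 - 12, leaving 31·x^2 + 6·x + 11
The degree is now < 3, so this is the remainder. Hence a · b ≡ 31·x^2 + 6·x + 11 in Q[x]/(f).

Final answer: a · b ≡ 31·x^2 + 6·x + 11 (mod f(x))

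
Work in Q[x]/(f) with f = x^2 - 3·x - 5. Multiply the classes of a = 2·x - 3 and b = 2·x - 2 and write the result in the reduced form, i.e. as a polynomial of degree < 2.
a · b ≡ 2·x + 26 (mod f(x))

First multiply in Q[x] without reducing: a · b = 4·x^2 - 10·x + 6. Now divide by f(x) = x^2 - 3·x - 5, eliminating the leading term at each step:
  leading term 4·x^2: subtract (4)·f(x) = 4·x^2 - 12·x - 20, leaving 2·x + 26
The degree is now < 2, so this is the remainder. Hence a · b ≡ 2·x + 26 in Q[x]/(f).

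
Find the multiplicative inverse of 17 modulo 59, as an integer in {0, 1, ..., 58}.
Apply the extended Euclidean algorithm to (59, 17), tracking rows (r, s, t) with s·59 + t·17 = r. Each division r_prev = q·r_cur + r_new produces the new row as (previous row) − q·(current row):
  row A: (59, 1, 0)   [1·59 + 0·17 = 59]
  row B: (17, 0, 1)   [0·59 + 1·17 = 17]
  59 = 3·17 + 8   → row C = row A − 3·row B = (8, 1, −3)   [check: 1·59 − 3·17 = 8]
  17 = 2·8 + 1   → row D = row B − 2·row C = (1, −2, 7)   [check: −2·59 + 7·17 = 1]
  8 = 8·1 + 0   → remainder 0, stop. gcd = 1 (last nonzero row D).
The gcd is 1, so 17 is invertible mod 59. The last nonzero row gives −2·59 + 7·17 = 1, so t = 7. So 17^(−1) ≡ 7 (mod 59). Verify: 17 · 7 = 119 ≡ 1 (mod 59). ✓

Final answer: 17^(−1) ≡ 7 (mod 59)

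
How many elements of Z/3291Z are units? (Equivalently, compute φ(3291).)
An element a ∈ Z/3291Z is a unit iff gcd(a, 3291) = 1, so the number of units is φ(3291). φ is multiplicative, with φ(p^e) = p^e − p^(e−1). Factorise 3291 = 3 · 1097. Then
  φ(3291) = (3 − 1) · (1097 − 1) = 2 · 1096 = 2192.

Final answer: Z/3291Z has φ(3291) = 2192 units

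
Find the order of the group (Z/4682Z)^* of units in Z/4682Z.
|(Z/4682Z)^*| = 2340

(Z/4682Z)^* consists of the classes a with gcd(a, 4682) = 1, so its order is φ(4682). φ is multiplicative, with φ(p^e) = p^e − p^(e−1). Factorise 4682 = 2 · 2341. Then
  φ(4682) = (2 − 1) · (2341 − 1) = 1 · 2340 = 2340.
Thus |(Z/4682Z)^*| = 2340.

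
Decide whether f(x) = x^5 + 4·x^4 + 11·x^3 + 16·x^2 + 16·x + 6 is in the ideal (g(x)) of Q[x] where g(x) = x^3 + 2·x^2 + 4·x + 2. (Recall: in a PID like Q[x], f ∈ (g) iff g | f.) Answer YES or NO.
YES

In Q[x] the ideal (g) consists of all multiples of g, so f ∈ (g) iff g | f, i.e. iff the remainder of f on division by g is 0. Divide f by g (g is monic, so eliminate the leading term of the running remainder at each step):
  leading term x^5: subtract (x^2)·g(x) = x^5 + 2·x^4 + 4·x^3 + 2·x^2, leaving 2·x^4 + 7·x^3 + 14·x^2 + 16·x + 6
  leading term 2·x^4: subtract (2·x)·g(x) = 2·x^4 + 4·x^3 + 8·x^2 + 4·x, leaving 3·x^3 + 6·x^2 + 12·x + 6
  leading term 3·x^3: subtract (3)·g(x) = 3·x^3 + 6·x^2 + 12·x + 6, leaving 0
The remainder is 0, so f(x) = g(x) · h(x) with h(x) = x^2 + 2·x + 3. Hence g | f, i.e. f ∈ (g).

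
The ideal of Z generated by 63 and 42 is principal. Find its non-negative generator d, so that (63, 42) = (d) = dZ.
(63, 42) = (21); d = 21

In the PID Z, (a, b) is generated by gcd(a, b). Compute gcd(63, 42) with the extended Euclidean algorithm, tracking rows (r, s, t) with s·63 + t·42 = r:
  row A: (63, 1, 0)   [1·63 + 0·42 = 63]
  row B: (42, 0, 1)   [0·63 + 1·42 = 42]
  63 = 1·42 + 21   → row C = row A − 1·row B = (21, 1, −1)   [check: 1·63 − 1·42 = 21]
  42 = 2·21 + 0   → remainder 0, stop. gcd = 21 (last nonzero row C).
So gcd(63, 42) = 21, with Bézout identity 1·63 − 1·42 = 21. Containment (⊇): the Bézout identity exhibits 21 as an element of (63, 42), giving (21) ⊆ (63, 42). Containment (⊆): since 21 | 63 and 21 | 42 (63 = 21·3, 42 = 21·2), every Z-linear combination of 63 and 42 is divisible by 21, so (63, 42) ⊆ (21). Therefore (63, 42) = (21), d = 21.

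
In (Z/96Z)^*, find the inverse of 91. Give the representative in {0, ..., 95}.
91^(−1) ≡ 19 (mod 96)

Apply the extended Euclidean algorithm to (96, 91), tracking rows (r, s, t) with s·96 + t·91 = r. Each division r_prev = q·r_cur + r_new produces the new row as (previous row) − q·(current row):
  row A: (96, 1, 0)   [1·96 + 0·91 = 96]
  row B: (91, 0, 1)   [0·96 + 1·91 = 91]
  96 = 1·91 + 5   → row C = row A − 1·row B = (5, 1, −1)   [check: 1·96 − 1·91 = 5]
  91 = 18·5 + 1   → row D = row B − 18·row C = (1, −18, 19)   [check: −18·96 + 19·91 = 1]
  5 = 5·1 + 0   → remainder 0, stop. gcd = 1 (last nonzero row D).
The gcd is 1, so 91 is invertible mod 96. The last nonzero row gives −18·96 + 19·91 = 1, so t = 19. So 91^(−1) ≡ 19 (mod 96). Verify: 91 · 19 = 1729 ≡ 1 (mod 96). ✓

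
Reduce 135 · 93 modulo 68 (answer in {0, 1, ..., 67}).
Reduce the factors first: 135 ≡ 67, 93 ≡ 25 (mod 68), so 135 · 93 ≡ 67 · 25 (mod 68). 67 · 25 = 1675. Dividing by 68: 1675 = 24·68 + 43. So (135 · 93) mod 68 = 43.

Final answer: 43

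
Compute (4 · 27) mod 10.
Reduce the factors first: 27 ≡ 7 (mod 10), so 4 · 27 ≡ 4 · 7 (mod 10). 4 · 7 = 28. Dividing by 10: 28 = 2·10 + 8. So (4 · 27) mod 10 = 8.

Final answer: 8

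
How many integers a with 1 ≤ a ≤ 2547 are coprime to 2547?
1692

The number of a ∈ {1, ..., 2547} with gcd(a, 2547) = 1 is by definition Euler's totient φ(2547). φ is multiplicative, with φ(p^e) = p^e − p^(e−1). Factorise 2547 = 3^2 · 283. Then
  φ(2547) = (3^2 − 3^1) · (283 − 1) = 6 · 282 = 1692.
So there are 1692 such integers.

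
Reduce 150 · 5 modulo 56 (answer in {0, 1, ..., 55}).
22

Reduce the factors first: 150 ≡ 38 (mod 56), so 150 · 5 ≡ 38 · 5 (mod 56). 38 · 5 = 190. Dividing by 56: 190 = 3·56 + 22. So (150 · 5) mod 56 = 22.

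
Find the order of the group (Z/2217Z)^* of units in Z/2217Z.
(Z/2217Z)^* consists of the classes a with gcd(a, 2217) = 1, so its order is φ(2217). φ is multiplicative, with φ(p^e) = p^e − p^(e−1). Factorise 2217 = 3 · 739. Then
  φ(2217) = (3 − 1) · (739 − 1) = 2 · 738 = 1476.
Thus |(Z/2217Z)^*| = 1476.

Final answer: |(Z/2217Z)^*| = 1476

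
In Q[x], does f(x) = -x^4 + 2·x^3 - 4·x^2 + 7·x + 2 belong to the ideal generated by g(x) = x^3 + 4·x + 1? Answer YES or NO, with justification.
In Q[x] the ideal (g) consists of all multiples of g, so f ∈ (g) iff g | f, i.e. iff the remainder of f on division by g is 0. Divide f by g (g is monic, so eliminate the leading term of the running remainder at each step):
  leading term -x^4: subtract (-x)·g(x) = -x^4 - 4·x^2 - x, leaving 2·x^3 + 8·x + 2
  leading term 2·x^3: subtract (2)·g(x) = 2·x^3 + 8·x + 2, leaving 0
The remainder is 0, so f(x) = g(x) · h(x) with h(x) = 2 - x. Hence g | f, i.e. f ∈ (g).

Final answer: YES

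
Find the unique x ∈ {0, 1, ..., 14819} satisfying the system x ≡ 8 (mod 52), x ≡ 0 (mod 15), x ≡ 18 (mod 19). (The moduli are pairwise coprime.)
x ≡ 11760 (mod 14820); the representative in [0, 14820) is 11760

The moduli 52, 15, 19 are pairwise coprime, so by the CRT there is a unique solution mod 52·15·19 = 14820.
Solve by successive substitution. Start with x ≡ 8 (mod 52).
  Combine with x ≡ 0 (mod 15): write x = 8 + 52·t and require 8 + 52·t ≡ 0 (mod 15), i.e. 52·t ≡ 0 − 8 ≡ 7 (mod 15). Since 52^(−1) ≡ 13 (mod 15) (52 ≡ 7 (mod 15)), t ≡ 13·7 ≡ 1 (mod 15). So x ≡ 8 + 52·1 = 60 (mod 780).
  Combine with x ≡ 18 (mod 19): write x = 60 + 780·t and require 60 + 780·t ≡ 18 (mod 19), i.e. 780·t ≡ 18 − 60 ≡ 15 (mod 19). Since 780^(−1) ≡ 1 (mod 19) (780 ≡ 1 (mod 19)), t ≡ 1·15 ≡ 15 (mod 19). So x ≡ 60 + 780·15 = 11760 (mod 14820).
Unique solution in [0, 14820): x = 11760.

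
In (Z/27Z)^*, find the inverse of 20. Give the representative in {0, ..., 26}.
20^(−1) ≡ 23 (mod 27)

Apply the extended Euclidean algorithm to (27, 20), tracking rows (r, s, t) with s·27 + t·20 = r. Each division r_prev = q·r_cur + r_new produces the new row as (previous row) − q·(current row):
  row A: (27, 1, 0)   [1·27 + 0·20 = 27]
  row B: (20, 0, 1)   [0·27 + 1·20 = 20]
  27 = 1·20 + 7   → row C = row A − 1·row B = (7, 1, −1)   [check: 1·27 − 1·20 = 7]
  20 = 2·7 + 6   → row D = row B − 2·row C = (6, −2, 3)   [check: −2·27 + 3·20 = 6]
  7 = 1·6 + 1   → row E = row C − 1·row D = (1, 3, −4)   [check: 3·27 − 4·20 = 1]
  6 = 6·1 + 0   → remainder 0, stop. gcd = 1 (last nonzero row E).
The gcd is 1, so 20 is invertible mod 27. The last nonzero row gives 3·27 − 4·20 = 1, so t = −4. So 20^(−1) ≡ −4 ≡ 23 (mod 27). Verify: 20 · 23 = 460 ≡ 1 (mod 27). ✓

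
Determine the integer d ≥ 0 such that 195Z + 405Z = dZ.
In the PID Z, (a, b) is generated by gcd(a, b). Compute gcd(405, 195) with the extended Euclidean algorithm, tracking rows (r, s, t) with s·405 + t·195 = r:
  row A: (405, 1, 0)   [1·405 + 0·195 = 405]
  row B: (195, 0, 1)   [0·405 + 1·195 = 195]
  405 = 2·195 + 15   → row C = row A − 2·row B = (15, 1, −2)   [check: 1·405 − 2·195 = 15]
  195 = 13·15 + 0   → remainder 0, stop. gcd = 15 (last nonzero row C).
So gcd(195, 405) = 15, with Bézout identity 1·405 − 2·195 = 15. Containment (⊇): the Bézout identity exhibits 15 as an element of (195, 405), giving (15) ⊆ (195, 405). Containment (⊆): since 15 | 195 and 15 | 405 (195 = 15·13, 405 = 15·27), every Z-linear combination of 195 and 405 is divisible by 15, so (195, 405) ⊆ (15). Therefore (195, 405) = (15), d = 15.

Final answer: (195, 405) = (15); d = 15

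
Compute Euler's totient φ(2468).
φ(2468) = 1232

φ is multiplicative, with φ(p^e) = p^e − p^(e−1). Factorise 2468 = 2^2 · 617. Then
  φ(2468) = (2^2 − 2^1) · (617 − 1) = 2 · 616 = 1232.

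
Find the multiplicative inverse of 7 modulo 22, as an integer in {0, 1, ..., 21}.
Apply the extended Euclidean algorithm to (22, 7), tracking rows (r, s, t) with s·22 + t·7 = r. Each division r_prev = q·r_cur + r_new produces the new row as (previous row) − q·(current row):
  row A: (22, 1, 0)   [1·22 + 0·7 = 22]
  row B: (7, 0, 1)   [0·22 + 1·7 = 7]
  22 = 3·7 + 1   → row C = row A − 3·row B = (1, 1, −3)   [check: 1·22 − 3·7 = 1]
  7 = 7·1 + 0   → remainder 0, stop. gcd = 1 (last nonzero row C).
The gcd is 1, so 7 is invertible mod 22. The last nonzero row gives 1·22 − 3·7 = 1, so t = −3. So 7^(−1) ≡ −3 ≡ 19 (mod 22). Verify: 7 · 19 = 133 ≡ 1 (mod 22). ✓

Final answer: 7^(−1) ≡ 19 (mod 22)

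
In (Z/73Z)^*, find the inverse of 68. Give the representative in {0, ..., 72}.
68^(−1) ≡ 29 (mod 73)

Apply the extended Euclidean algorithm to (73, 68), tracking rows (r, s, t) with s·73 + t·68 = r. Each division r_prev = q·r_cur + r_new produces the new row as (previous row) − q·(current row):
  row A: (73, 1, 0)   [1·73 + 0·68 = 73]
  row B: (68, 0, 1)   [0·73 + 1·68 = 68]
  73 = 1·68 + 5   → row C = row A − 1·row B = (5, 1, −1)   [check: 1·73 − 1·68 = 5]
  68 = 13·5 + 3   → row D = row B − 13·row C = (3, −13, 14)   [check: −13·73 + 14·68 = 3]
  5 = 1·3 + 2   → row E = row C − 1·row D = (2, 14, −15)   [check: 14·73 − 15·68 = 2]
  3 = 1·2 + 1   → row F = row D − 1·row E = (1, −27, 29)   [check: −27·73 + 29·68 = 1]
  2 = 2·1 + 0   → remainder 0, stop. gcd = 1 (last nonzero row F).
The gcd is 1, so 68 is invertible mod 73. The last nonzero row gives −27·73 + 29·68 = 1, so t = 29. So 68^(−1) ≡ 29 (mod 73). Verify: 68 · 29 = 1972 ≡ 1 (mod 73). ✓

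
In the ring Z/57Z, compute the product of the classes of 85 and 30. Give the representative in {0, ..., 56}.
42

Reduce the factors first: 85 ≡ 28 (mod 57), so 85 · 30 ≡ 28 · 30 (mod 57). 28 · 30 = 840. Dividing by 57: 840 = 14·57 + 42. So (85 · 30) mod 57 = 42.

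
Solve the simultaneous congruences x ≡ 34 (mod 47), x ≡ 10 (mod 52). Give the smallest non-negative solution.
The moduli 47, 52 are pairwise coprime, so by the CRT there is a unique solution mod 47·52 = 2444.
Solve by successive substitution. Start with x ≡ 34 (mod 47).
  Combine with x ≡ 10 (mod 52): write x = 34 + 47·t and require 34 + 47·t ≡ 10 (mod 52), i.e. 47·t ≡ 10 − 34 ≡ 28 (mod 52). Since 47^(−1) ≡ 31 (mod 52), t ≡ 31·28 ≡ 36 (mod 52). So x ≡ 34 + 47·36 = 1726 (mod 2444).
Unique solution in [0, 2444): x = 1726.

Final answer: x ≡ 1726 (mod 2444); the representative in [0, 2444) is 1726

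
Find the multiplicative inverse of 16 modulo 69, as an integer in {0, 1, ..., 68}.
Apply the extended Euclidean algorithm to (69, 16), tracking rows (r, s, t) with s·69 + t·16 = r. Each division r_prev = q·r_cur + r_new produces the new row as (previous row) − q·(current row):
  row A: (69, 1, 0)   [1·69 + 0·16 = 69]
  row B: (16, 0, 1)   [0·69 + 1·16 = 16]
  69 = 4·16 + 5   → row C = row A − 4·row B = (5, 1, −4)   [check: 1·69 − 4·16 = 5]
  16 = 3·5 + 1   → row D = row B − 3·row C = (1, −3, 13)   [check: −3·69 + 13·16 = 1]
  5 = 5·1 + 0   → remainder 0, stop. gcd = 1 (last nonzero row D).
The gcd is 1, so 16 is invertible mod 69. The last nonzero row gives −3·69 + 13·16 = 1, so t = 13. So 16^(−1) ≡ 13 (mod 69). Verify: 16 · 13 = 208 ≡ 1 (mod 69). ✓

Final answer: 16^(−1) ≡ 13 (mod 69)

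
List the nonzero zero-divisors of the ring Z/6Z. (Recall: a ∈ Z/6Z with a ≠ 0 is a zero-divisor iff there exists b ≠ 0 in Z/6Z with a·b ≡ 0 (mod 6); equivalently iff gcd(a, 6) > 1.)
An element a ∈ Z/6Z (with a ≠ 0) is a zero-divisor iff gcd(a, 6) > 1 (because a is a unit precisely when gcd(a, n) = 1, and in Z/nZ every nonzero, non-unit element is a zero-divisor). Scan a = 1, ..., 5 and keep those with gcd(a, 6) > 1:
  gcd(2, 6) = 2, gcd(3, 6) = 3, gcd(4, 6) = 2.
All other a ∈ {1, ..., 5} have gcd(a, 6) = 1 and are units. So the nonzero zero-divisors are exactly the 3 values of a appearing in this scan.

Final answer: nonzero zero-divisors of Z/6Z = {2, 3, 4}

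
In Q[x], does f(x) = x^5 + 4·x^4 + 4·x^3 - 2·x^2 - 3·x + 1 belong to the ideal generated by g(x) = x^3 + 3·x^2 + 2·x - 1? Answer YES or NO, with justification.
YES

In Q[x] the ideal (g) consists of all multiples of g, so f ∈ (g) iff g | f, i.e. iff the remainder of f on division by g is 0. Divide f by g (g is monic, so eliminate the leading term of the running remainder at each step):
  leading term x^5: subtract (x^2)·g(x) = x^5 + 3·x^4 + 2·x^3 - x^2, leaving x^4 + 2·x^3 - x^2 - 3·x + 1
  leading term x^4: subtract (x)·g(x) = x^4 + 3·x^3 + 2·x^2 - x, leaving -x^3 - 3·x^2 - 2·x + 1
  leading term -x^3: subtract (-1)·g(x) = -x^3 - 3·x^2 - 2·x + 1, leaving 0
The remainder is 0, so f(x) = g(x) · h(x) with h(x) = x^2 + x - 1. Hence g | f, i.e. f ∈ (g).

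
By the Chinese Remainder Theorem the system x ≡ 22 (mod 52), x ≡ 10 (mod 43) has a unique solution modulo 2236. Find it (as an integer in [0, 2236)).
x ≡ 698 (mod 2236); the representative in [0, 2236) is 698

The moduli 52, 43 are pairwise coprime, so by the CRT there is a unique solution mod 52·43 = 2236.
Solve by successive substitution. Start with x ≡ 22 (mod 52).
  Combine with x ≡ 10 (mod 43): write x = 22 + 52·t and require 22 + 52·t ≡ 10 (mod 43), i.e. 52·t ≡ 10 − 22 ≡ 31 (mod 43). Since 52^(−1) ≡ 24 (mod 43) (52 ≡ 9 (mod 43)), t ≡ 24·31 ≡ 13 (mod 43). So x ≡ 22 + 52·13 = 698 (mod 2236).
Unique solution in [0, 2236): x = 698.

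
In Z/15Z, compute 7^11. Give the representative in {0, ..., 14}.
Use repeated squaring. Binary(11) = 1011. Walk through the bits of the exponent 11 left-to-right: at each bit after the leading one, square the running value, then multiply by 7 if the bit is 1 (always reducing mod 15):
  bit 1 = 1 (leading): start with 7.
  bit 2 = 0: square 7^2 = 49 ≡ 4 (mod 15).
  bit 3 = 1: square 4^2 = 16 ≡ 1; bit is 1, so multiply 1·7 = 7 (mod 15).
  bit 4 = 1: square 7^2 = 49 ≡ 4; bit is 1, so multiply 4·7 = 28 ≡ 13 (mod 15).
Final value: 7^11 ≡ 13 (mod 15).

Final answer: 13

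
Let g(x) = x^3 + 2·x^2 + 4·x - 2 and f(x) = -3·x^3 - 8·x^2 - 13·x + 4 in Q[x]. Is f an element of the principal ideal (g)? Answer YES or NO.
NO

In Q[x] the ideal (g) consists of all multiples of g, so f ∈ (g) iff g | f, i.e. iff the remainder of f on division by g is 0. Divide f by g (g is monic, so eliminate the leading term of the running remainder at each step):
  leading term -3·x^3: subtract (-3)·g(x) = -3·x^3 - 6·x^2 - 12·x + 6, leaving -2·x^2 - x - 2
The remainder r(x) = -2·x^2 - x - 2 ≠ 0 (and deg r < deg g), so g ∤ f, i.e. f ∉ (g).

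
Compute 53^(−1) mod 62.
53^(−1) ≡ 55 (mod 62)

Apply the extended Euclidean algorithm to (62, 53), tracking rows (r, s, t) with s·62 + t·53 = r. Each division r_prev = q·r_cur + r_new produces the new row as (previous row) − q·(current row):
  row A: (62, 1, 0)   [1·62 + 0·53 = 62]
  row B: (53, 0, 1)   [0·62 + 1·53 = 53]
  62 = 1·53 + 9   → row C = row A − 1·row B = (9, 1, −1)   [check: 1·62 − 1·53 = 9]
  53 = 5·9 + 8   → row D = row B − 5·row C = (8, −5, 6)   [check: −5·62 + 6·53 = 8]
  9 = 1·8 + 1   → row E = row C − 1·row D = (1, 6, −7)   [check: 6·62 − 7·53 = 1]
  8 = 8·1 + 0   → remainder 0, stop. gcd = 1 (last nonzero row E).
The gcd is 1, so 53 is invertible mod 62. The last nonzero row gives 6·62 − 7·53 = 1, so t = −7. So 53^(−1) ≡ −7 ≡ 55 (mod 62). Verify: 53 · 55 = 2915 ≡ 1 (mod 62). ✓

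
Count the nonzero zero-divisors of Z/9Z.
Z/9Z has 2 nonzero zero-divisors

In Z/9Z each nonzero element is either a unit (gcd with 9 is 1) or a zero-divisor (gcd > 1). The number of units is φ(9): factorise 9 = 3^2, so φ(9) = (3^2 − 3^1) = 6 = 6. The nonzero elements number 9 − 1 = 8. Hence the nonzero zero-divisors number 8 − 6 = 2.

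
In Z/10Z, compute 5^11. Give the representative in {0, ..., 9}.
5

Use repeated squaring. Binary(11) = 1011. Walk through the bits of the exponent 11 left-to-right: at each bit after the leading one, square the running value, then multiply by 5 if the bit is 1 (always reducing mod 10):
  bit 1 = 1 (leading): start with 5.
  bit 2 = 0: square 5^2 = 25 ≡ 5 (mod 10).
  bit 3 = 1: square 5^2 = 25 ≡ 5; bit is 1, so multiply 5·5 = 25 ≡ 5 (mod 10).
  bit 4 = 1: square 5^2 = 25 ≡ 5; bit is 1, so multiply 5·5 = 25 ≡ 5 (mod 10).
Final value: 5^11 ≡ 5 (mod 10).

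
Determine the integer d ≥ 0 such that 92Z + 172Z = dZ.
In the PID Z, (a, b) is generated by gcd(a, b). Compute gcd(172, 92) with the extended Euclidean algorithm, tracking rows (r, s, t) with s·172 + t·92 = r:
  row A: (172, 1, 0)   [1·172 + 0·92 = 172]
  row B: (92, 0, 1)   [0·172 + 1·92 = 92]
  172 = 1·92 + 80   → row C = row A − 1·row B = (80, 1, −1)   [check: 1·172 − 1·92 = 80]
  92 = 1·80 + 12   → row D = row B − 1·row C = (12, −1, 2)   [check: −1·172 + 2·92 = 12]
  80 = 6·12 + 8   → row E = row C − 6·row D = (8, 7, −13)   [check: 7·172 − 13·92 = 8]
  12 = 1·8 + 4   → row F = row D − 1·row E = (4, −8, 15)   [check: −8·172 + 15·92 = 4]
  8 = 2·4 + 0   → remainder 0, stop. gcd = 4 (last nonzero row F).
So gcd(92, 172) = 4, with Bézout identity −8·172 + 15·92 = 4. Containment (⊇): the Bézout identity exhibits 4 as an element of (92, 172), giving (4) ⊆ (92, 172). Containment (⊆): since 4 | 92 and 4 | 172 (92 = 4·23, 172 = 4·43), every Z-linear combination of 92 and 172 is divisible by 4, so (92, 172) ⊆ (4). Therefore (92, 172) = (4), d = 4.

Final answer: (92, 172) = (4); d = 4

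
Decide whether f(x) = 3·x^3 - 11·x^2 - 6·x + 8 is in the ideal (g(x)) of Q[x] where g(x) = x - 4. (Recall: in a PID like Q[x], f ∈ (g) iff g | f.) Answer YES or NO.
In Q[x] the ideal (g) consists of all multiples of g, so f ∈ (g) iff g | f, i.e. iff the remainder of f on division by g is 0. Divide f by g (g is monic, so eliminate the leading term of the running remainder at each step):
  leading term 3·x^3: subtract (3·x^2)·g(x) = 3·x^3 - 12·x^2, leaving x^2 - 6·x + 8
  leading term x^2: subtract (x)·g(x) = x^2 - 4·x, leaving 8 - 2·x
  leading term -2·x: subtract (-2)·g(x) = 8 - 2·x, leaving 0
The remainder is 0, so f(x) = g(x) · h(x) with h(x) = 3·x^2 + x - 2. Hence g | f, i.e. f ∈ (g).

Final answer: YES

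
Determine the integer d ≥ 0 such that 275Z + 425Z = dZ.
(275, 425) = (25); d = 25

In the PID Z, (a, b) is generated by gcd(a, b). Compute gcd(425, 275) with the extended Euclidean algorithm, tracking rows (r, s, t) with s·425 + t·275 = r:
  row A: (425, 1, 0)   [1·425 + 0·275 = 425]
  row B: (275, 0, 1)   [0·425 + 1·275 = 275]
  425 = 1·275 + 150   → row C = row A − 1·row B = (150, 1, −1)   [check: 1·425 − 1·275 = 150]
  275 = 1·150 + 125   → row D = row B − 1·row C = (125, −1, 2)   [check: −1·425 + 2·275 = 125]
  150 = 1·125 + 25   → row E = row C − 1·row D = (25, 2, −3)   [check: 2·425 − 3·275 = 25]
  125 = 5·25 + 0   → remainder 0, stop. gcd = 25 (last nonzero row E).
So gcd(275, 425) = 25, with Bézout identity 2·425 − 3·275 = 25. Containment (⊇): the Bézout identity exhibits 25 as an element of (275, 425), giving (25) ⊆ (275, 425). Containment (⊆): since 25 | 275 and 25 | 425 (275 = 25·11, 425 = 25·17), every Z-linear combination of 275 and 425 is divisible by 25, so (275, 425) ⊆ (25). Therefore (275, 425) = (25), d = 25.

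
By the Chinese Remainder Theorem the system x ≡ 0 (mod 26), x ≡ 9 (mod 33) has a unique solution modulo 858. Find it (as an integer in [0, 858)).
The moduli 26, 33 are pairwise coprime, so by the CRT there is a unique solution mod 26·33 = 858.
Solve by successive substitution. Start with x ≡ 0 (mod 26).
  Combine with x ≡ 9 (mod 33): write x = 26·t and require 26·t ≡ 9 (mod 33). Since 26^(−1) ≡ 14 (mod 33), t ≡ 14·9 ≡ 27 (mod 33). So x ≡ 26·27 = 702 (mod 858).
Unique solution in [0, 858): x = 702.

Final answer: x ≡ 702 (mod 858); the representative in [0, 858) is 702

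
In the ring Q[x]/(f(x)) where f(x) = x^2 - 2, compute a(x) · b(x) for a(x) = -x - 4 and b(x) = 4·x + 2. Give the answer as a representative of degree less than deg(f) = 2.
First multiply in Q[x] without reducing: a · b = -4·x^2 - 18·x - 8. Now divide by f(x) = x^2 - 2, eliminating the leading term at each step:
  leading term -4·x^2: subtract (-4)·f(x) = 8 - 4·x^2, leaving -18·x - 16
The degree is now < 2, so this is the remainder. Hence a · b ≡ -18·x - 16 in Q[x]/(f).

Final answer: a · b ≡ -18·x - 16 (mod f(x))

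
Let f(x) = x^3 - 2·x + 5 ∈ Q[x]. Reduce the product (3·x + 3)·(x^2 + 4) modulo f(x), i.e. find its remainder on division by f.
First multiply in Q[x] without reducing: a · b = 3·x^3 + 3·x^2 + 12·x + 12. Now divide by f(x) = x^3 - 2·x + 5, eliminating the leading term at each step:
  leading term 3·x^3: subtract (3)·f(x) = 3·x^3 - 6·x + 15, leaving 3·x^2 + 18·x - 3
The degree is now < 3, so this is the remainder. Hence a · b ≡ 3·x^2 + 18·x - 3 in Q[x]/(f).

Final answer: a · b ≡ 3·x^2 + 18·x - 3 (mod f(x))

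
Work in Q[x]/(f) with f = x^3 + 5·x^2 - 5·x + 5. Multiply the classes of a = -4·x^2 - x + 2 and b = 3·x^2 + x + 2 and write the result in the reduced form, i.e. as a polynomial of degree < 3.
First multiply in Q[x] without reducing: a · b = -12·x^4 - 7·x^3 - 3·x^2 + 4. Now divide by f(x) = x^3 + 5·x^2 - 5·x + 5, eliminating the leading term at each step:
  leading term -12·x^4: subtract (-12·x)·f(x) = -12·x^4 - 60·x^3 + 60·x^2 - 60·x, leaving 53·x^3 - 63·x^2 + 60·x + 4
  leading term 53·x^3: subtract (53)·f(x) = 53·x^3 + 265·x^2 - 265·x + 265, leaving -328·x^2 + 325·x - 261
The degree is now < 3, so this is the remainder. Hence a · b ≡ -328·x^2 + 325·x - 261 in Q[x]/(f).

Final answer: a · b ≡ -328·x^2 + 325·x - 261 (mod f(x))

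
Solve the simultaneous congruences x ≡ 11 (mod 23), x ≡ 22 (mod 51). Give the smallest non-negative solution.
The moduli 23, 51 are pairwise coprime, so by the CRT there is a unique solution mod 23·51 = 1173.
Solve by successive substitution. Start with x ≡ 11 (mod 23).
  Combine with x ≡ 22 (mod 51): write x = 11 + 23·t and require 11 + 23·t ≡ 22 (mod 51), i.e. 23·t ≡ 22 − 11 ≡ 11 (mod 51). Since 23^(−1) ≡ 20 (mod 51), t ≡ 20·11 ≡ 16 (mod 51). So x ≡ 11 + 23·16 = 379 (mod 1173).
Unique solution in [0, 1173): x = 379.

Final answer: x ≡ 379 (mod 1173); the representative in [0, 1173) is 379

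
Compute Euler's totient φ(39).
φ is multiplicative, with φ(p^e) = p^e − p^(e−1). Factorise 39 = 3 · 13. Then
  φ(39) = (3 − 1) · (13 − 1) = 2 · 12 = 24.

Final answer: φ(39) = 24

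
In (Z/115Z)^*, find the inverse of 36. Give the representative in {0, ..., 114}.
36^(−1) ≡ 16 (mod 115)

Apply the extended Euclidean algorithm to (115, 36), tracking rows (r, s, t) with s·115 + t·36 = r. Each division r_prev = q·r_cur + r_new produces the new row as (previous row) − q·(current row):
  row A: (115, 1, 0)   [1·115 + 0·36 = 115]
  row B: (36, 0, 1)   [0·115 + 1·36 = 36]
  115 = 3·36 + 7   → row C = row A − 3·row B = (7, 1, −3)   [check: 1·115 − 3·36 = 7]
  36 = 5·7 + 1   → row D = row B − 5·row C = (1, −5, 16)   [check: −5·115 + 16·36 = 1]
  7 = 7·1 + 0   → remainder 0, stop. gcd = 1 (last nonzero row D).
The gcd is 1, so 36 is invertible mod 115. The last nonzero row gives −5·115 + 16·36 = 1, so t = 16. So 36^(−1) ≡ 16 (mod 115). Verify: 36 · 16 = 576 ≡ 1 (mod 115). ✓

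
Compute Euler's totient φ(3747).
φ(3747) = 2496

φ is multiplicative, with φ(p^e) = p^e − p^(e−1). Factorise 3747 = 3 · 1249. Then
  φ(3747) = (3 − 1) · (1249 − 1) = 2 · 1248 = 2496.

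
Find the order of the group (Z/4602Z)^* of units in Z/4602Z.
|(Z/4602Z)^*| = 1392

(Z/4602Z)^* consists of the classes a with gcd(a, 4602) = 1, so its order is φ(4602). φ is multiplicative, with φ(p^e) = p^e − p^(e−1). Factorise 4602 = 2 · 3 · 13 · 59. Then
  φ(4602) = (2 − 1) · (3 − 1) · (13 − 1) · (59 − 1) = 1 · 2 · 12 · 58 = 1392.
Thus |(Z/4602Z)^*| = 1392.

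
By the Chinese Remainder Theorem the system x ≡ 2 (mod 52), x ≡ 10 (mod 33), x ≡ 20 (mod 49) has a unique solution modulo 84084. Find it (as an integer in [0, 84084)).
x ≡ 81850 (mod 84084); the representative in [0, 84084) is 81850

The moduli 52, 33, 49 are pairwise coprime, so by the CRT there is a unique solution mod 52·33·49 = 84084.
Solve by successive substitution. Start with x ≡ 2 (mod 52).
  Combine with x ≡ 10 (mod 33): write x = 2 + 52·t and require 2 + 52·t ≡ 10 (mod 33), i.e. 52·t ≡ 10 − 2 ≡ 8 (mod 33). Since 52^(−1) ≡ 7 (mod 33) (52 ≡ 19 (mod 33)), t ≡ 7·8 ≡ 23 (mod 33). So x ≡ 2 + 52·23 = 1198 (mod 1716).
  Combine with x ≡ 20 (mod 49): write x = 1198 + 1716·t and require 1198 + 1716·t ≡ 20 (mod 49), i.e. 1716·t ≡ 20 − 1198 ≡ 47 (mod 49). Since 1716^(−1) ≡ 1 (mod 49) (1716 ≡ 1 (mod 49)), t ≡ 1·47 ≡ 47 (mod 49). So x ≡ 1198 + 1716·47 = 81850 (mod 84084).
Unique solution in [0, 84084): x = 81850.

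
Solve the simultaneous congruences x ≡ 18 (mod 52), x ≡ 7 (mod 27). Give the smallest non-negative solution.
The moduli 52, 27 are pairwise coprime, so by the CRT there is a unique solution mod 52·27 = 1404.
Solve by successive substitution. Start with x ≡ 18 (mod 52).
  Combine with x ≡ 7 (mod 27): write x = 18 + 52·t and require 18 + 52·t ≡ 7 (mod 27), i.e. 52·t ≡ 7 − 18 ≡ 16 (mod 27). Since 52^(−1) ≡ 13 (mod 27) (52 ≡ 25 (mod 27)), t ≡ 13·16 ≡ 19 (mod 27). So x ≡ 18 + 52·19 = 1006 (mod 1404).
Unique solution in [0, 1404): x = 1006.

Final answer: x ≡ 1006 (mod 1404); the representative in [0, 1404) is 1006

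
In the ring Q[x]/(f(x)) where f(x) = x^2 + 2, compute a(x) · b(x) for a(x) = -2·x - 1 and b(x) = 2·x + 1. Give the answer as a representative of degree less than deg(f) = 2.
a · b ≡ 7 - 4·x (mod f(x))

First multiply in Q[x] without reducing: a · b = -4·x^2 - 4·x - 1. Now divide by f(x) = x^2 + 2, eliminating the leading term at each step:
  leading term -4·x^2: subtract (-4)·f(x) = -4·x^2 - 8, leaving 7 - 4·x
The degree is now < 2, so this is the remainder. Hence a · b ≡ 7 - 4·x in Q[x]/(f).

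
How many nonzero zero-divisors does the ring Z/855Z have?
In Z/855Z each nonzero element is either a unit (gcd with 855 is 1) or a zero-divisor (gcd > 1). The number of units is φ(855): factorise 855 = 3^2 · 5 · 19, so φ(855) = (3^2 − 3^1) · (5 − 1) · (19 − 1) = 6 · 4 · 18 = 432. The nonzero elements number 855 − 1 = 854. Hence the nonzero zero-divisors number 854 − 432 = 422.

Final answer: Z/855Z has 422 nonzero zero-divisors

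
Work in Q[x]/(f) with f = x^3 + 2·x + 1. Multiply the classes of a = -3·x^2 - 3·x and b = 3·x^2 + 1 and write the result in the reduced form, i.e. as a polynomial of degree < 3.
First multiply in Q[x] without reducing: a · b = -9·x^4 - 9·x^3 - 3·x^2 - 3·x. Now divide by f(x) = x^3 + 2·x + 1, eliminating the leading term at each step:
  leading term -9·x^4: subtract (-9·x)·f(x) = -9·x^4 - 18·x^2 - 9·x, leaving -9·x^3 + 15·x^2 + 6·x
  leading term -9·x^3: subtract (-9)·f(x) = -9·x^3 - 18·x - 9, leaving 15·x^2 + 24·x + 9
The degree is now < 3, so this is the remainder. Hence a · b ≡ 15·x^2 + 24·x + 9 in Q[x]/(f).

Final answer: a · b ≡ 15·x^2 + 24·x + 9 (mod f(x))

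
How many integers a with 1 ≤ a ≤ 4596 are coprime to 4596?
1528

The number of a ∈ {1, ..., 4596} with gcd(a, 4596) = 1 is by definition Euler's totient φ(4596). φ is multiplicative, with φ(p^e) = p^e − p^(e−1). Factorise 4596 = 2^2 · 3 · 383. Then
  φ(4596) = (2^2 − 2^1) · (3 − 1) · (383 − 1) = 2 · 2 · 382 = 1528.
So there are 1528 such integers.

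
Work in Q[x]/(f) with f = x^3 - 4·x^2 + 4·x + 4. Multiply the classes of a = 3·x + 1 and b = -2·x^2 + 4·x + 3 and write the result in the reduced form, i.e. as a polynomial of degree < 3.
First multiply in Q[x] without reducing: a · b = -6·x^3 + 10·x^2 + 13·x + 3. Now divide by f(x) = x^3 - 4·x^2 + 4·x + 4, eliminating the leading term at each step:
  leading term -6·x^3: subtract (-6)·f(x) = -6·x^3 + 24·x^2 - 24·x - 24, leaving -14·x^2 + 37·x + 27
The degree is now < 3, so this is the remainder. Hence a · b ≡ -14·x^2 + 37·x + 27 in Q[x]/(f).

Final answer: a · b ≡ -14·x^2 + 37·x + 27 (mod f(x))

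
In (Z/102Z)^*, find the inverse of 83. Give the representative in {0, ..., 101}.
Apply the extended Euclidean algorithm to (102, 83), tracking rows (r, s, t) with s·102 + t·83 = r. Each division r_prev = q·r_cur + r_new produces the new row as (previous row) − q·(current row):
  row A: (102, 1, 0)   [1·102 + 0·83 = 102]
  row B: (83, 0, 1)   [0·102 + 1·83 = 83]
  102 = 1·83 + 19   → row C = row A − 1·row B = (19, 1, −1)   [check: 1·102 − 1·83 = 19]
  83 = 4·19 + 7   → row D = row B − 4·row C = (7, −4, 5)   [check: −4·102 + 5·83 = 7]
  19 = 2·7 + 5   → row E = row C − 2·row D = (5, 9, −11)   [check: 9·102 − 11·83 = 5]
  7 = 1·5 + 2   → row F = row D − 1·row E = (2, −13, 16)   [check: −13·102 + 16·83 = 2]
  5 = 2·2 + 1   → row G = row E − 2·row F = (1, 35, −43)   [check: 35·102 − 43·83 = 1]
  2 = 2·1 + 0   → remainder 0, stop. gcd = 1 (last nonzero row G).
The gcd is 1, so 83 is invertible mod 102. The last nonzero row gives 35·102 − 43·83 = 1, so t = −43. So 83^(−1) ≡ −43 ≡ 59 (mod 102). Verify: 83 · 59 = 4897 ≡ 1 (mod 102). ✓

Final answer: 83^(−1) ≡ 59 (mod 102)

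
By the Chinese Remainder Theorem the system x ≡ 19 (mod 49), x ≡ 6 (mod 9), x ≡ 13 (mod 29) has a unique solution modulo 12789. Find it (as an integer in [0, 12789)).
x ≡ 5262 (mod 12789); the representative in [0, 12789) is 5262

The moduli 49, 9, 29 are pairwise coprime, so by the CRT there is a unique solution mod 49·9·29 = 12789.
Solve by successive substitution. Start with x ≡ 19 (mod 49).
  Combine with x ≡ 6 (mod 9): write x = 19 + 49·t and require 19 + 49·t ≡ 6 (mod 9), i.e. 49·t ≡ 6 − 19 ≡ 5 (mod 9). Since 49^(−1) ≡ 7 (mod 9) (49 ≡ 4 (mod 9)), t ≡ 7·5 ≡ 8 (mod 9). So x ≡ 19 + 49·8 = 411 (mod 441).
  Combine with x ≡ 13 (mod 29): write x = 411 + 441·t and require 411 + 441·t ≡ 13 (mod 29), i.e. 441·t ≡ 13 − 411 ≡ 8 (mod 29). Since 441^(−1) ≡ 5 (mod 29) (441 ≡ 6 (mod 29)), t ≡ 5·8 ≡ 11 (mod 29). So x ≡ 411 + 441·11 = 5262 (mod 12789).
Unique solution in [0, 12789): x = 5262.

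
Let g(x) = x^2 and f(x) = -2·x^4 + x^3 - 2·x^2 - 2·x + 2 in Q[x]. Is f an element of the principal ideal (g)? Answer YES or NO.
NO

In Q[x] the ideal (g) consists of all multiples of g, so f ∈ (g) iff g | f, i.e. iff the remainder of f on division by g is 0. Divide f by g (g is monic, so eliminate the leading term of the running remainder at each step):
  leading term -2·x^4: subtract (-2·x^2)·g(x) = -2·x^4, leaving x^3 - 2·x^2 - 2·x + 2
  leading term x^3: subtract (x)·g(x) = x^3, leaving -2·x^2 - 2·x + 2
  leading term -2·x^2: subtract (-2)·g(x) = -2·x^2, leaving 2 - 2·x
The remainder r(x) = 2 - 2·x ≠ 0 (and deg r < deg g), so g ∤ f, i.e. f ∉ (g).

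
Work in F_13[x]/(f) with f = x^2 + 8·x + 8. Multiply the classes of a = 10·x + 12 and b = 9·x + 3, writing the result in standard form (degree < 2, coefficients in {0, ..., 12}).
a · b ≡ 3·x + 5 (mod f(x))

Multiply as integer polynomials: a · b = 90·x^2 + 138·x + 36. Reducing coefficients mod 13: a · b ≡ 12·x^2 + 8·x + 10. Now divide by f(x) = x^2 + 8·x + 8 in F_13[x], eliminating the leading term at each step:
  leading term 12·x^2: subtract (12)·f(x) = 12·x^2 + 5·x + 5, leaving 3·x + 5 (coefficients mod 13)
The degree is now < 2, so this is the remainder. Hence a · b ≡ 3·x + 5 in F_13[x]/(f).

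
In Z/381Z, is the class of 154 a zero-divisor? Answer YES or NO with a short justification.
NO

gcd(154, 381) = 1, so 154 is a unit in Z/381Z (it has a multiplicative inverse). A unit cannot be a zero-divisor: if 154·b ≡ 0 then multiplying both sides by 154^(−1) gives b ≡ 0. So 154 is not a zero-divisor.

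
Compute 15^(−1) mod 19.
15^(−1) ≡ 14 (mod 19)

Apply the extended Euclidean algorithm to (19, 15), tracking rows (r, s, t) with s·19 + t·15 = r. Each division r_prev = q·r_cur + r_new produces the new row as (previous row) − q·(current row):
  row A: (19, 1, 0)   [1·19 + 0·15 = 19]
  row B: (15, 0, 1)   [0·19 + 1·15 = 15]
  19 = 1·15 + 4   → row C = row A − 1·row B = (4, 1, −1)   [check: 1·19 − 1·15 = 4]
  15 = 3·4 + 3   → row D = row B − 3·row C = (3, −3, 4)   [check: −3·19 + 4·15 = 3]
  4 = 1·3 + 1   → row E = row C − 1·row D = (1, 4, −5)   [check: 4·19 − 5·15 = 1]
  3 = 3·1 + 0   → remainder 0, stop. gcd = 1 (last nonzero row E).
The gcd is 1, so 15 is invertible mod 19. The last nonzero row gives 4·19 − 5·15 = 1, so t = −5. So 15^(−1) ≡ −5 ≡ 14 (mod 19). Verify: 15 · 14 = 210 ≡ 1 (mod 19). ✓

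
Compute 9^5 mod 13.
Use repeated squaring. Binary(5) = 101. Walk through the bits of the exponent 5 left-to-right: at each bit after the leading one, square the running value, then multiply by 9 if the bit is 1 (always reducing mod 13):
  bit 1 = 1 (leading): start with 9.
  bit 2 = 0: square 9^2 = 81 ≡ 3 (mod 13).
  bit 3 = 1: square 3^2 = 9; bit is 1, so multiply 9·9 = 81 ≡ 3 (mod 13).
Final value: 9^5 ≡ 3 (mod 13).

Final answer: 3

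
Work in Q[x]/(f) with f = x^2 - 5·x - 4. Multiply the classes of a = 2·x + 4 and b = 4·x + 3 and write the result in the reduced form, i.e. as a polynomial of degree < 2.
a · b ≡ 62·x + 44 (mod f(x))

First multiply in Q[x] without reducing: a · b = 8·x^2 + 22·x + 12. Now divide by f(x) = x^2 - 5·x - 4, eliminating the leading term at each step:
  leading term 8·x^2: subtract (8)·f(x) = 8·x^2 - 40·x - 32, leaving 62·x + 44
The degree is now < 2, so this is the remainder. Hence a · b ≡ 62·x + 44 in Q[x]/(f).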